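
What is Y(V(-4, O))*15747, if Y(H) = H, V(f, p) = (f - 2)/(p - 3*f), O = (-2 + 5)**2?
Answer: -31494/7 ≈ -4499.1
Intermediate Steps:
O = 9 (O = 3**2 = 9)
V(f, p) = (-2 + f)/(p - 3*f)
Y(V(-4, O))*15747 = ((2 - 1*(-4))/(-1*9 + 3*(-4)))*15747 = ((2 + 4)/(-9 - 12))*15747 = (6/(-21))*15747 = -1/21*6*15747 = -2/7*15747 = -31494/7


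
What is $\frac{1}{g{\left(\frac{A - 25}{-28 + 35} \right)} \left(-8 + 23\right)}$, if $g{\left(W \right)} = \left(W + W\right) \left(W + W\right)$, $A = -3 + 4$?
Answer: $\frac{49}{34560} \approx 0.0014178$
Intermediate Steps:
$A = 1$
$g{\left(W \right)} = 4 W^{2}$ ($g{\left(W \right)} = 2 W 2 W = 4 W^{2}$)
$\frac{1}{g{\left(\frac{A - 25}{-28 + 35} \right)} \left(-8 + 23\right)} = \frac{1}{4 \left(\frac{1 - 25}{-28 + 35}\right)^{2} \left(-8 + 23\right)} = \frac{1}{4 \left(- \frac{24}{7}\right)^{2} \cdot 15} = \frac{1}{4 \cdot \frac{576}{49} \cdot 15} = \frac{1}{\frac{2304}{49} \cdot 15} = \frac{1}{\frac{34560}{49}} = \frac{49}{34560}$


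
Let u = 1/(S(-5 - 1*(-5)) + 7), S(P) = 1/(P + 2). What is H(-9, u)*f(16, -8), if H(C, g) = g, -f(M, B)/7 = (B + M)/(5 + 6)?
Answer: -112/165 ≈ -0.67879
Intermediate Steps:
f(M, B) = -7*B/11 - 7*M/11 (f(M, B) = -7*(B + M)/(5 + 6) = -7*(B + M)/11 = -7*(B/11 + M/11) = -7*B/11 - 7*M/11)
S(P) = 1/(2 + P)
u = 2/15 (u = 1/(1/(2 + (-5 - 1*(-5))) + 7) = 1/(1/(2 + (-5 + 5)) + 7) = 1/(1/(2 + 0) + 7) = 1/(1/2 + 7) = 1/(½ + 7) = 1/(15/2) = 2/15 ≈ 0.13333)
H(-9, u)*f(16, -8) = 2*(-7/11*(-8) - 7/11*16)/15 = 2*(56/11 - 112/11)/15 = (2/15)*(-56/11) = -112/165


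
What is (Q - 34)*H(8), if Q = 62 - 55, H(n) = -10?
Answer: 270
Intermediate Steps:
Q = 7
(Q - 34)*H(8) = (7 - 34)*(-10) = -27*(-10) = 270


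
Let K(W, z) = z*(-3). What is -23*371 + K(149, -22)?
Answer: -8467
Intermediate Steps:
K(W, z) = -3*z
-23*371 + K(149, -22) = -23*371 - 3*(-22) = -8533 + 66 = -8467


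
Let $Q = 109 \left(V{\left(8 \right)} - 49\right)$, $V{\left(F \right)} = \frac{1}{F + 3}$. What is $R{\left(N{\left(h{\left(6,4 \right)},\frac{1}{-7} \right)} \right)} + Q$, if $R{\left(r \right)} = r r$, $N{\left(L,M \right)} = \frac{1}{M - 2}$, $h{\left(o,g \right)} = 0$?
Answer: $- \frac{13193911}{2475} \approx -5330.9$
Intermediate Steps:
$V{\left(F \right)} = \frac{1}{3 + F}$
$N{\left(L,M \right)} = \frac{1}{-2 + M}$
$R{\left(r \right)} = r^{2}$
$Q = - \frac{58642}{11}$ ($Q = 109 \left(\frac{1}{3 + 8} - 49\right) = 109 \left(\frac{1}{11} - 49\right) = 109 \left(- \frac{538}{11}\right) = - \frac{58642}{11} \approx -5331.1$)
$R{\left(N{\left(h{\left(6,4 \right)},\frac{1}{-7} \right)} \right)} + Q = \left(\frac{1}{-2 + \frac{1}{-7}}\right)^{2} - \frac{58642}{11} = \left(\frac{1}{-2 - \frac{1}{7}}\right)^{2} - \frac{58642}{11} = \left(\frac{1}{- \frac{15}{7}}\right)^{2} - \frac{58642}{11} = \left(- \frac{7}{15}\right)^{2} - \frac{58642}{11} = \frac{49}{225} - \frac{58642}{11} = - \frac{13193911}{2475}$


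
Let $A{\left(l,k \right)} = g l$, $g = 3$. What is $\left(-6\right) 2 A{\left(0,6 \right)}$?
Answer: $0$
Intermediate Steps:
$A{\left(l,k \right)} = 3 l$
$\left(-6\right) 2 A{\left(0,6 \right)} = \left(-6\right) 2 \cdot 3 \cdot 0 = \left(-12\right) 0 = 0$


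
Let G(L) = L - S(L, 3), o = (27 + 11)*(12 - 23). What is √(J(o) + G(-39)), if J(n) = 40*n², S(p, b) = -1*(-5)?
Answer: 2*√1747229 ≈ 2643.7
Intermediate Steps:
o = -418 (o = 38*(-11) = -418)
S(p, b) = 5
G(L) = -5 + L (G(L) = L - 1*5 = L - 5 = -5 + L)
√(J(o) + G(-39)) = √(40*(-418)² + (-5 - 39)) = √(40*174724 - 44) = √(6988960 - 44) = √6988916 = 2*√1747229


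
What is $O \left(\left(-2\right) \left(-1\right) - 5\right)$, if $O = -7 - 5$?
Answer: $36$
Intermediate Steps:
$O = -12$
$O \left(\left(-2\right) \left(-1\right) - 5\right) = - 12 \left(\left(-2\right) \left(-1\right) - 5\right) = - 12 \left(2 - 5\right) = \left(-12\right) \left(-3\right) = 36$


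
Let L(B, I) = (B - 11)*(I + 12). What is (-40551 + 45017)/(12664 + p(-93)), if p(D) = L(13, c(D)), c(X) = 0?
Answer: 2233/6344 ≈ 0.35199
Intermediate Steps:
L(B, I) = (-11 + B)*(12 + I)
p(D) = 24 (p(D) = -132 - 11*0 + 12*13 + 13*0 = -132 + 0 + 156 + 0 = 24)
(-40551 + 45017)/(12664 + p(-93)) = (-40551 + 45017)/(12664 + 24) = 4466/12688 = 4466*(1/12688) = 2233/6344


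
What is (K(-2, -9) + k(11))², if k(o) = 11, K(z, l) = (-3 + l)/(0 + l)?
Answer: 1369/9 ≈ 152.11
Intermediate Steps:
K(z, l) = (-3 + l)/l
(K(-2, -9) + k(11))² = ((-3 - 9)/(-9) + 11)² = (-⅑*(-12) + 11)² = (4/3 + 11)² = (37/3)² = 1369/9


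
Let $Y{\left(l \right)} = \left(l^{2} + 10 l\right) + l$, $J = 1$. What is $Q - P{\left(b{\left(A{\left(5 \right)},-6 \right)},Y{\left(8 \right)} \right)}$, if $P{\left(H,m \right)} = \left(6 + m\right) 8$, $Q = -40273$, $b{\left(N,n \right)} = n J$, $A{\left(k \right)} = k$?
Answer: $-41537$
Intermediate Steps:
$Y{\left(l \right)} = l^{2} + 11 l$
$b{\left(N,n \right)} = n$ ($b{\left(N,n \right)} = n 1 = n$)
$P{\left(H,m \right)} = 48 + 8 m$
$Q - P{\left(b{\left(A{\left(5 \right)},-6 \right)},Y{\left(8 \right)} \right)} = -40273 - \left(48 + 8 \cdot 8 \left(11 + 8\right)\right) = -40273 - \left(48 + 8 \cdot 8 \cdot 19\right) = -40273 - \left(48 + 8 \cdot 152\right) = -40273 - \left(48 + 1216\right) = -40273 - 1264 = -41537$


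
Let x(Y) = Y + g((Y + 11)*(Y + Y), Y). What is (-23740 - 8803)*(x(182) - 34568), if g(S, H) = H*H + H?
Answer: 35146440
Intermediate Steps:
g(S, H) = H + H² (g(S, H) = H² + H = H + H²)
x(Y) = Y + Y*(1 + Y)
(-23740 - 8803)*(x(182) - 34568) = (-23740 - 8803)*(182*(2 + 182) - 34568) = -32543*(182*184 - 34568) = -32543*(33488 - 34568) = -32543*(-1080) = 35146440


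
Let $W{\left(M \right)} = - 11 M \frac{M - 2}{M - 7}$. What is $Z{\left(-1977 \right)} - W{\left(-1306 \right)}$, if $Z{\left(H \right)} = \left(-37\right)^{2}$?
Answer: $- \frac{16993231}{1313} \approx -12942.0$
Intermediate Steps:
$Z{\left(H \right)} = 1369$
$W{\left(M \right)} = - \frac{11 M \left(-2 + M\right)}{-7 + M}$ ($W{\left(M \right)} = - 11 M \frac{-2 + M}{-7 + M} = - \frac{11 M \left(-2 + M\right)}{-7 + M}$)
$Z{\left(-1977 \right)} - W{\left(-1306 \right)} = 1369 - 11 \left(-1306\right) \frac{1}{-7 - 1306} \left(2 - -1306\right) = 1369 - 11 \left(-1306\right) \frac{1}{-1313} \left(2 + 1306\right) = 1369 - 11 \left(-1306\right) \left(- \frac{1}{1313}\right) 1308 = 1369 - \frac{18790728}{1313} = - \frac{16993231}{1313}$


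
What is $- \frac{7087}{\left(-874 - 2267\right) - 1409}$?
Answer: $\frac{7087}{4550} \approx 1.5576$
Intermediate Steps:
$- \frac{7087}{\left(-874 - 2267\right) - 1409} = - \frac{7087}{-3141 - 1409} = - \frac{7087}{-4550} = \left(-7087\right) \left(- \frac{1}{4550}\right) = \frac{7087}{4550}$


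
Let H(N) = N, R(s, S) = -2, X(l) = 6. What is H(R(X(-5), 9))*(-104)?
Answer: 208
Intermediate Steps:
H(R(X(-5), 9))*(-104) = -2*(-104) = 208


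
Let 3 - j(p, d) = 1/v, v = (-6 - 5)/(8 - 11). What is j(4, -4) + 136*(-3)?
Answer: -4458/11 ≈ -405.27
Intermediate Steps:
v = 11/3 (v = -11/(-3) = -11*(-⅓) = 11/3 ≈ 3.6667)
j(p, d) = 30/11 (j(p, d) = 3 - 1/11/3 = 3 - 1*3/11 = 3 - 3/11 = 30/11)
j(4, -4) + 136*(-3) = 30/11 + 136*(-3) = 30/11 - 408 = -4458/11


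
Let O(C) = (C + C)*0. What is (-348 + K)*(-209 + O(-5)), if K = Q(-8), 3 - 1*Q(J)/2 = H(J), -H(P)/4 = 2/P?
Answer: 71896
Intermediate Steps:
O(C) = 0 (O(C) = (2*C)*0 = 0)
H(P) = -8/P
Q(J) = 6 + 16/J (Q(J) = 6 - (-16)/J = 6 + 16/J)
K = 4 (K = 6 + 16/(-8) = 6 + 16*(-⅛) = 6 - 2 = 4)
(-348 + K)*(-209 + O(-5)) = (-348 + 4)*(-209 + 0) = -344*(-209) = 71896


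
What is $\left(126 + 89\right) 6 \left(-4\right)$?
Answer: $-5160$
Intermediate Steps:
$\left(126 + 89\right) 6 \left(-4\right) = 215 \left(-24\right) = -5160$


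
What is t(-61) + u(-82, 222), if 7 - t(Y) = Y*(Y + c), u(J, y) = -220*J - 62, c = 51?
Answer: 17375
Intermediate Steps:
u(J, y) = -62 - 220*J
t(Y) = 7 - Y*(51 + Y) (t(Y) = 7 - Y*(Y + 51) = 7 - Y*(51 + Y))
t(-61) + u(-82, 222) = (7 - 1*(-61)² - 51*(-61)) + (-62 - 220*(-82)) = (7 - 1*3721 + 3111) + (-62 + 18040) = (7 - 3721 + 3111) + 17978 = -603 + 17978 = 17375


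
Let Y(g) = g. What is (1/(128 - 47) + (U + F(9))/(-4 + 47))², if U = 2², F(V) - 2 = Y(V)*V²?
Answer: 3549538084/12131289 ≈ 292.59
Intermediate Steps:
F(V) = 2 + V³ (F(V) = 2 + V*V² = 2 + V³)
U = 4
(1/(128 - 47) + (U + F(9))/(-4 + 47))² = (1/(128 - 47) + (4 + (2 + 9³))/(-4 + 47))² = (1/81 + (4 + (2 + 729))/43)² = (1/81 + (4 + 731)*(1/43))² = (1/81 + 735*(1/43))² = (1/81 + 735/43)² = (59578/3483)² = 3549538084/12131289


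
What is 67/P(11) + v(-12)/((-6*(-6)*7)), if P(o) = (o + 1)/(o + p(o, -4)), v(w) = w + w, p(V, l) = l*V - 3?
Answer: -4223/21 ≈ -201.10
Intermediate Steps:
p(V, l) = -3 + V*l (p(V, l) = V*l - 3 = -3 + V*l)
v(w) = 2*w
P(o) = (1 + o)/(-3 - 3*o) (P(o) = (o + 1)/(o + (-3 + o*(-4))) = (1 + o)/(o + (-3 - 4*o)) = (1 + o)/(-3 - 3*o))
67/P(11) + v(-12)/((-6*(-6)*7)) = 67/(-⅓) + (2*(-12))/((-6*(-6)*7)) = 67*(-3) - 24/(36*7) = -201 - 24/252 = -201 - 24*1/252 = -201 - 2/21 = -4223/21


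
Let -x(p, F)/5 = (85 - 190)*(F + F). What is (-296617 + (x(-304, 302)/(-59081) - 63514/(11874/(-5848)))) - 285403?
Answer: -193181261820824/350763897 ≈ -5.5074e+5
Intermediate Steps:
x(p, F) = 1050*F (x(p, F) = -5*(85 - 190)*(F + F) = -(-525)*2*F = -(-1050)*F = 1050*F)
(-296617 + (x(-304, 302)/(-59081) - 63514/(11874/(-5848)))) - 285403 = (-296617 + ((1050*302)/(-59081) - 63514/(11874/(-5848)))) - 285403 = (-296617 + (317100*(-1/59081) - 63514/(11874*(-1/5848)))) - 285403 = (-296617 + (-317100/59081 - 63514/(-5937/2924))) - 285403 = (-296617 + (-317100/59081 - 63514*(-2924/5937))) - 285403 = (-296617 + (-317100/59081 + 185714936/5937)) - 285403 = (-296617 + 10970341511116/350763897) - 285403 = -93072193325333/350763897 - 285403 = -193181261820824/350763897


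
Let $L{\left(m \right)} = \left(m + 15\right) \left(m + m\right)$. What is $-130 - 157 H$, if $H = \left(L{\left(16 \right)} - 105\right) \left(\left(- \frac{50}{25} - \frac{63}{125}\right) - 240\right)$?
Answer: $\frac{4221341817}{125} \approx 3.3771 \cdot 10^{7}$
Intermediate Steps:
$L{\left(m \right)} = 2 m \left(15 + m\right)$ ($L{\left(m \right)} = \left(15 + m\right) 2 m = 2 m \left(15 + m\right)$)
$H = - \frac{26887631}{125}$ ($H = \left(2 \cdot 16 \left(15 + 16\right) - 105\right) \left(\left(- \frac{50}{25} - \frac{63}{125}\right) - 240\right) = \left(2 \cdot 16 \cdot 31 - 105\right) \left(\left(\left(-50\right) \frac{1}{25} - \frac{63}{125}\right) - 240\right) = \left(992 - 105\right) \left(\left(-2 - \frac{63}{125}\right) - 240\right) = 887 \left(- \frac{313}{125} - 240\right) = 887 \left(- \frac{30313}{125}\right) = - \frac{26887631}{125} \approx -2.151 \cdot 10^{5}$)
$-130 - 157 H = -130 - - \frac{4221358067}{125} = -130 + \frac{4221358067}{125} = \frac{4221341817}{125}$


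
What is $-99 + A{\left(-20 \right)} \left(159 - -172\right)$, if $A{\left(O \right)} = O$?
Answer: $-6719$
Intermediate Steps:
$-99 + A{\left(-20 \right)} \left(159 - -172\right) = -99 - 20 \left(159 - -172\right) = -99 - 20 \left(159 + 172\right) = -99 - 6620 = -6719$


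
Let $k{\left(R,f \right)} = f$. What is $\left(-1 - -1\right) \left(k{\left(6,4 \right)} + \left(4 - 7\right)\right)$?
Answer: $0$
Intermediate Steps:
$\left(-1 - -1\right) \left(k{\left(6,4 \right)} + \left(4 - 7\right)\right) = \left(-1 - -1\right) \left(4 + \left(4 - 7\right)\right) = \left(-1 + 1\right) \left(4 - 3\right) = 0 \cdot 1 = 0$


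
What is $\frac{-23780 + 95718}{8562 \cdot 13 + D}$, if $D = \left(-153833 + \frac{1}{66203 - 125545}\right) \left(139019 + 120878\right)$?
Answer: $- \frac{4268944796}{2372530183436987} \approx -1.7993 \cdot 10^{-6}$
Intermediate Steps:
$D = - \frac{2372536788557639}{59342}$ ($D = \left(-153833 + \frac{1}{-59342}\right) 259897 = \left(-153833 - \frac{1}{59342}\right) 259897 = \left(- \frac{9128757887}{59342}\right) 259897 = - \frac{2372536788557639}{59342} \approx -3.9981 \cdot 10^{10}$)
$\frac{-23780 + 95718}{8562 \cdot 13 + D} = \frac{-23780 + 95718}{8562 \cdot 13 - \frac{2372536788557639}{59342}} = \frac{71938}{111306 - \frac{2372536788557639}{59342}} = \frac{71938}{- \frac{2372530183436987}{59342}} = 71938 \left(- \frac{59342}{2372530183436987}\right) = - \frac{4268944796}{2372530183436987}$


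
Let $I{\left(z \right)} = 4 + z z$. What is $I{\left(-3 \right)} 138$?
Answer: $1794$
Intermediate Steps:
$I{\left(z \right)} = 4 + z^{2}$
$I{\left(-3 \right)} 138 = \left(4 + \left(-3\right)^{2}\right) 138 = \left(4 + 9\right) 138 = 13 \cdot 138 = 1794$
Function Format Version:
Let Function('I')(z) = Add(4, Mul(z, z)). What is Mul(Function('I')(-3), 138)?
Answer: 1794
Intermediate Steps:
Function('I')(z) = Add(4, Pow(z, 2))
Mul(Function('I')(-3), 138) = Mul(Add(4, Pow(-3, 2)), 138) = Mul(Add(4, 9), 138) = Mul(13, 138) = 1794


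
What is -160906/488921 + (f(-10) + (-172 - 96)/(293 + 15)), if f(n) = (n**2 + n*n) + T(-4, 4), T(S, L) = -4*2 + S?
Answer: 7032472927/37646917 ≈ 186.80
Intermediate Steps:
T(S, L) = -8 + S
f(n) = -12 + 2*n**2 (f(n) = (n**2 + n*n) + (-8 - 4) = (n**2 + n**2) - 12 = 2*n**2 - 12 = -12 + 2*n**2)
-160906/488921 + (f(-10) + (-172 - 96)/(293 + 15)) = -160906/488921 + ((-12 + 2*(-10)**2) + (-172 - 96)/(293 + 15)) = -160906*1/488921 + ((-12 + 2*100) - 268/308) = -160906/488921 + ((-12 + 200) + (1/308)*(-268)) = -160906/488921 + (188 - 67/77) = -160906/488921 + 14409/77 = 7032472927/37646917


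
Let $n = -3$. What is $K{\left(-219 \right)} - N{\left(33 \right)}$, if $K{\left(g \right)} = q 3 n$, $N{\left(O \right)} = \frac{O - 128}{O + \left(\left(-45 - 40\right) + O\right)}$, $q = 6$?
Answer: $-59$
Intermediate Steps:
$N{\left(O \right)} = \frac{-128 + O}{-85 + 2 O}$ ($N{\left(O \right)} = \frac{-128 + O}{O + \left(-85 + O\right)} = \frac{-128 + O}{-85 + 2 O}$)
$K{\left(g \right)} = -54$ ($K{\left(g \right)} = 6 \cdot 3 \left(-3\right) = 18 \left(-3\right) = -54$)
$K{\left(-219 \right)} - N{\left(33 \right)} = -54 - \frac{-128 + 33}{-85 + 2 \cdot 33} = -54 - \frac{1}{-85 + 66} \left(-95\right) = -54 - \frac{1}{-19} \left(-95\right) = -54 - \left(- \frac{1}{19}\right) \left(-95\right) = -54 - 5 = -59$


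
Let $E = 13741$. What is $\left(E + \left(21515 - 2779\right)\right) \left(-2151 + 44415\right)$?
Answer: $1372607928$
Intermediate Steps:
$\left(E + \left(21515 - 2779\right)\right) \left(-2151 + 44415\right) = \left(13741 + \left(21515 - 2779\right)\right) \left(-2151 + 44415\right) = \left(13741 + 18736\right) 42264 = 32477 \cdot 42264 = 1372607928$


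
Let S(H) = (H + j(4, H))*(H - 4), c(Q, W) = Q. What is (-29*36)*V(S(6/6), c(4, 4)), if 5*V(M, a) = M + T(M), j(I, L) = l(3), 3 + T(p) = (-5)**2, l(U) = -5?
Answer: -35496/5 ≈ -7099.2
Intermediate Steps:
T(p) = 22 (T(p) = -3 + (-5)**2 = -3 + 25 = 22)
j(I, L) = -5
S(H) = (-5 + H)*(-4 + H) (S(H) = (H - 5)*(H - 4) = (-5 + H)*(-4 + H))
V(M, a) = 22/5 + M/5 (V(M, a) = (M + 22)/5 = (22 + M)/5 = 22/5 + M/5)
(-29*36)*V(S(6/6), c(4, 4)) = (-29*36)*(22/5 + (20 + (6/6)**2 - 54/6)/5) = -1044*(22/5 + (20 + (6*(1/6))**2 - 54/6)/5) = -1044*(22/5 + (20 + 1**2 - 9*1)/5) = -1044*(22/5 + (20 + 1 - 9)/5) = -1044*(22/5 + (1/5)*12) = -1044*(22/5 + 12/5) = -1044*34/5 = -35496/5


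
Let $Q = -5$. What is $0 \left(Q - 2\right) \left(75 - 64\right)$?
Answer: $0$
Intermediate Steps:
$0 \left(Q - 2\right) \left(75 - 64\right) = 0 \left(-5 - 2\right) \left(75 - 64\right) = 0 \left(-7\right) 11 = 0 \cdot 11 = 0$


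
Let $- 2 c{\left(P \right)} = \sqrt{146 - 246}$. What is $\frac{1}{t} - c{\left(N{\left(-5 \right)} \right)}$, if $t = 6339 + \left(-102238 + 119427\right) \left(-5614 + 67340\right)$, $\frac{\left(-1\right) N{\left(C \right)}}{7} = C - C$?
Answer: $\frac{1}{1061014553} + 5 i \approx 9.4249 \cdot 10^{-10} + 5.0 i$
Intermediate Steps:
$N{\left(C \right)} = 0$ ($N{\left(C \right)} = - 7 \left(C - C\right) = \left(-7\right) 0 = 0$)
$c{\left(P \right)} = - 5 i$ ($c{\left(P \right)} = - \frac{\sqrt{146 - 246}}{2} = - \frac{\sqrt{-100}}{2} = - \frac{10 i}{2} = - 5 i$)
$t = 1061014553$ ($t = 6339 + 17189 \cdot 61726 = 6339 + 1061008214 = 1061014553$)
$\frac{1}{t} - c{\left(N{\left(-5 \right)} \right)} = \frac{1}{1061014553} - - 5 i = \frac{1}{1061014553} + 5 i$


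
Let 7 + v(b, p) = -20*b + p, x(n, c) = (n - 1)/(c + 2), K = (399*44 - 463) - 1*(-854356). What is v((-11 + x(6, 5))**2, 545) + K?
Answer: 42623683/49 ≈ 8.6987e+5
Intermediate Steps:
K = 871449 (K = (17556 - 463) + 854356 = 17093 + 854356 = 871449)
x(n, c) = (-1 + n)/(2 + c)
v(b, p) = -7 + p - 20*b (v(b, p) = -7 + (-20*b + p) = -7 + (p - 20*b) = -7 + p - 20*b)
v((-11 + x(6, 5))**2, 545) + K = (-7 + 545 - 20*(-11 + (-1 + 6)/(2 + 5))**2) + 871449 = (-7 + 545 - 20*(-11 + 5/7)**2) + 871449 = (-7 + 545 - 20*(-72/7)**2) + 871449 = (-7 + 545 - 20*5184/49) + 871449 = (-7 + 545 - 103680/49) + 871449 = -77318/49 + 871449 = 42623683/49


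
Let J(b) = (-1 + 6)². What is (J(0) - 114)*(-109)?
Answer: 9701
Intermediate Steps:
J(b) = 25 (J(b) = 5² = 25)
(J(0) - 114)*(-109) = (25 - 114)*(-109) = -89*(-109) = 9701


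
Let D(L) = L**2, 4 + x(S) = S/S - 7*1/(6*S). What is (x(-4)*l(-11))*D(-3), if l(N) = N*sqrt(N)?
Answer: 2145*I*sqrt(11)/8 ≈ 889.27*I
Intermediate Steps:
l(N) = N**(3/2)
x(S) = -3 - 7/(6*S) (x(S) = -4 + (S/S - 7*1/(6*S)) = -4 + (1 - 7/(6*S)) = -3 - 7/(6*S))
(x(-4)*l(-11))*D(-3) = ((-3 - 7/6/(-4))*(-11)**(3/2))*(-3)**2 = ((-3 - 7/6*(-1/4))*(-11*I*sqrt(11)))*9 = ((-3 + 7/24)*(-11*I*sqrt(11)))*9 = -(-715)*I*sqrt(11)/24*9 = (715*I*sqrt(11)/24)*9 = 2145*I*sqrt(11)/8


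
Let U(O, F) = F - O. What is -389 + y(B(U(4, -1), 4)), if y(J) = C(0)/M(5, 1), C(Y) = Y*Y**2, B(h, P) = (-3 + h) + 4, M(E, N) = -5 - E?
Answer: -389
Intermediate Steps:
B(h, P) = 1 + h
C(Y) = Y**3
y(J) = 0 (y(J) = 0**3/(-5 - 1*5) = 0/(-5 - 5) = 0/(-10) = 0*(-1/10) = 0)
-389 + y(B(U(4, -1), 4)) = -389 + 0 = -389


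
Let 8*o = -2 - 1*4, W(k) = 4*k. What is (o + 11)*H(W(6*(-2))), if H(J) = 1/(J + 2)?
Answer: -41/184 ≈ -0.22283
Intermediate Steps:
o = -3/4 (o = (-2 - 1*4)/8 = (-2 - 4)/8 = (1/8)*(-6) = -3/4 ≈ -0.75000)
H(J) = 1/(2 + J)
(o + 11)*H(W(6*(-2))) = (-3/4 + 11)/(2 + 4*(6*(-2))) = 41/(4*(2 + 4*(-12))) = 41/(4*(2 - 48)) = (41/4)/(-46) = (41/4)*(-1/46) = -41/184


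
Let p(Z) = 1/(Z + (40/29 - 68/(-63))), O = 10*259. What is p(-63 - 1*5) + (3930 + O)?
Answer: 780729053/119744 ≈ 6520.0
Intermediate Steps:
O = 2590
p(Z) = 1/(4492/1827 + Z) (p(Z) = 1/(Z + (40*(1/29) - 68*(-1/63))) = 1/(Z + (40/29 + 68/63)) = 1/(Z + 4492/1827) = 1/(4492/1827 + Z))
p(-63 - 1*5) + (3930 + O) = 1827/(4492 + 1827*(-63 - 1*5)) + (3930 + 2590) = 1827/(4492 + 1827*(-63 - 5)) + 6520 = 1827/(4492 + 1827*(-68)) + 6520 = 1827/(4492 - 124236) + 6520 = 1827/(-119744) + 6520 = 1827*(-1/119744) + 6520 = -1827/119744 + 6520 = 780729053/119744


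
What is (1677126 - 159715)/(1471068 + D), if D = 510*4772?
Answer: 1517411/3904788 ≈ 0.38860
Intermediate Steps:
D = 2433720
(1677126 - 159715)/(1471068 + D) = (1677126 - 159715)/(1471068 + 2433720) = 1517411/3904788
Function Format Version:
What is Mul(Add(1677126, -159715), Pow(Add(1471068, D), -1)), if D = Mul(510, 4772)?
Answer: Rational(1517411, 3904788) ≈ 0.38860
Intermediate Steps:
D = 2433720
Mul(Add(1677126, -159715), Pow(Add(1471068, D), -1)) = Mul(Add(1677126, -159715), Pow(Add(1471068, 2433720), -1)) = Mul(1517411, Pow(3904788, -1)) = Mul(1517411, Rational(1, 3904788)) = Rational(1517411, 3904788)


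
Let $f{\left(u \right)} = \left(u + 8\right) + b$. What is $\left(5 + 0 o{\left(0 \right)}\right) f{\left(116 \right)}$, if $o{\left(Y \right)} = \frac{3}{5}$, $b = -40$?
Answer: $420$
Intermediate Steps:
$o{\left(Y \right)} = \frac{3}{5}$ ($o{\left(Y \right)} = 3 \cdot \frac{1}{5} = \frac{3}{5}$)
$f{\left(u \right)} = -32 + u$ ($f{\left(u \right)} = \left(u + 8\right) - 40 = \left(8 + u\right) - 40 = -32 + u$)
$\left(5 + 0 o{\left(0 \right)}\right) f{\left(116 \right)} = \left(5 + 0 \cdot \frac{3}{5}\right) \left(-32 + 116\right) = \left(5 + 0\right) 84 = 5 \cdot 84 = 420$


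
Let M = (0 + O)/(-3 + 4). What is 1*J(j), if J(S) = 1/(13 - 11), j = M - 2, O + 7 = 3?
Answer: ½ ≈ 0.50000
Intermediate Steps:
O = -4 (O = -7 + 3 = -4)
M = -4 (M = (0 - 4)/(-3 + 4) = -4/1 = -4*1 = -4)
j = -6 (j = -4 - 2 = -6)
J(S) = ½ (J(S) = 1/2 = ½)
1*J(j) = 1*(½) = ½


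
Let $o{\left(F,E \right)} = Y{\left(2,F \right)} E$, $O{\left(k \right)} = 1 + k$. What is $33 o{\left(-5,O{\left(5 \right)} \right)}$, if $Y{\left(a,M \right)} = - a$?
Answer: $-396$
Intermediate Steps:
$o{\left(F,E \right)} = - 2 E$ ($o{\left(F,E \right)} = \left(-1\right) 2 E = - 2 E$)
$33 o{\left(-5,O{\left(5 \right)} \right)} = 33 \left(- 2 \left(1 + 5\right)\right) = 33 \left(\left(-2\right) 6\right) = 33 \left(-12\right) = -396$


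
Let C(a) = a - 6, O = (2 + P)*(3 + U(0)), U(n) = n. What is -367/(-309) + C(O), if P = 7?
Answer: 6856/309 ≈ 22.188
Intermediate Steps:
O = 27 (O = (2 + 7)*(3 + 0) = 9*3 = 27)
C(a) = -6 + a
-367/(-309) + C(O) = -367/(-309) + (-6 + 27) = -367*(-1/309) + 21 = 367/309 + 21 = 6856/309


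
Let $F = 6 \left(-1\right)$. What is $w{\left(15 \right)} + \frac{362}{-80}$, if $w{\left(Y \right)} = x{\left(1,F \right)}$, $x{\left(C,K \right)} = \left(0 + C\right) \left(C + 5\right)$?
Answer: $\frac{59}{40} \approx 1.475$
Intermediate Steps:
$F = -6$
$x{\left(C,K \right)} = C \left(5 + C\right)$
$w{\left(Y \right)} = 6$ ($w{\left(Y \right)} = 1 \left(5 + 1\right) = 1 \cdot 6 = 6$)
$w{\left(15 \right)} + \frac{362}{-80} = 6 + \frac{362}{-80} = 6 + 362 \left(- \frac{1}{80}\right) = 6 - \frac{181}{40} = \frac{59}{40}$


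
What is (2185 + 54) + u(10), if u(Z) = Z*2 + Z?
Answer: 2269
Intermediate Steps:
u(Z) = 3*Z (u(Z) = 2*Z + Z = 3*Z)
(2185 + 54) + u(10) = (2185 + 54) + 3*10 = 2239 + 30 = 2269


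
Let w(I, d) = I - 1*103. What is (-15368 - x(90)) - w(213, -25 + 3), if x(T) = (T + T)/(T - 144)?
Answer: -46424/3 ≈ -15475.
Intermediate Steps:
w(I, d) = -103 + I (w(I, d) = I - 103 = -103 + I)
x(T) = 2*T/(-144 + T) (x(T) = (2*T)/(-144 + T) = 2*T/(-144 + T))
(-15368 - x(90)) - w(213, -25 + 3) = (-15368 - 2*90/(-144 + 90)) - (-103 + 213) = (-15368 - 2*90/(-54)) - 1*110 = (-15368 - 2*90*(-1)/54) - 110 = (-15368 - 1*(-10/3)) - 110 = (-15368 + 10/3) - 110 = -46094/3 - 110 = -46424/3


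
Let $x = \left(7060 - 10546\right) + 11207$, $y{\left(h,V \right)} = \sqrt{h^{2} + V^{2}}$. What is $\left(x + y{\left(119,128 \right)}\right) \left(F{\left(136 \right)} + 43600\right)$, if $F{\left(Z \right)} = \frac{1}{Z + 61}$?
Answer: $\frac{66317220921}{197} + \frac{8589201 \sqrt{30545}}{197} \approx 3.4426 \cdot 10^{8}$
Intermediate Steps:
$y{\left(h,V \right)} = \sqrt{V^{2} + h^{2}}$
$x = 7721$ ($x = -3486 + 11207 = 7721$)
$F{\left(Z \right)} = \frac{1}{61 + Z}$
$\left(x + y{\left(119,128 \right)}\right) \left(F{\left(136 \right)} + 43600\right) = \left(7721 + \sqrt{128^{2} + 119^{2}}\right) \left(\frac{1}{61 + 136} + 43600\right) = \left(7721 + \sqrt{16384 + 14161}\right) \left(\frac{1}{197} + 43600\right) = \left(7721 + \sqrt{30545}\right) \left(\frac{1}{197} + 43600\right) = \left(7721 + \sqrt{30545}\right) \frac{8589201}{197} = \frac{66317220921}{197} + \frac{8589201 \sqrt{30545}}{197}$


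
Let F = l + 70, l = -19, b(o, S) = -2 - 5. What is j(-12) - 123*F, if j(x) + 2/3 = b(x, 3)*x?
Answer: -18569/3 ≈ -6189.7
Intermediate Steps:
b(o, S) = -7
j(x) = -2/3 - 7*x
F = 51 (F = -19 + 70 = 51)
j(-12) - 123*F = (-2/3 - 7*(-12)) - 123*51 = (-2/3 + 84) - 6273 = 250/3 - 6273 = -18569/3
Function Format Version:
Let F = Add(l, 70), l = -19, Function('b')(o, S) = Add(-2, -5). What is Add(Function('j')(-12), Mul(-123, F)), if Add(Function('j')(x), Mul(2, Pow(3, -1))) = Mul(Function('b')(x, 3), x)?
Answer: Rational(-18569, 3) ≈ -6189.7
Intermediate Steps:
Function('b')(o, S) = -7
Function('j')(x) = Add(Rational(-2, 3), Mul(-7, x))
F = 51 (F = Add(-19, 70) = 51)
Add(Function('j')(-12), Mul(-123, F)) = Add(Add(Rational(-2, 3), Mul(-7, -12)), Mul(-123, 51)) = Add(Add(Rational(-2, 3), 84), -6273) = Add(Rational(250, 3), -6273) = Rational(-18569, 3)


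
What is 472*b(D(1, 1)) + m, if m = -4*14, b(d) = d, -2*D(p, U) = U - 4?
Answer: 652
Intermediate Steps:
D(p, U) = 2 - U/2 (D(p, U) = -(U - 4)/2 = -(-4 + U)/2 = 2 - U/2)
m = -56
472*b(D(1, 1)) + m = 472*(2 - ½*1) - 56 = 472*(2 - ½) - 56 = 472*(3/2) - 56 = 708 - 56 = 652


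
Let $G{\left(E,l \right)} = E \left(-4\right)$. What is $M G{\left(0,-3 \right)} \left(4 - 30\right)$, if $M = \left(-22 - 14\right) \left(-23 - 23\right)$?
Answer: $0$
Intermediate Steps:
$G{\left(E,l \right)} = - 4 E$
$M = 1656$ ($M = \left(-36\right) \left(-46\right) = 1656$)
$M G{\left(0,-3 \right)} \left(4 - 30\right) = 1656 \left(\left(-4\right) 0\right) \left(4 - 30\right) = 1656 \cdot 0 \left(4 - 30\right) = 0 \left(-26\right) = 0$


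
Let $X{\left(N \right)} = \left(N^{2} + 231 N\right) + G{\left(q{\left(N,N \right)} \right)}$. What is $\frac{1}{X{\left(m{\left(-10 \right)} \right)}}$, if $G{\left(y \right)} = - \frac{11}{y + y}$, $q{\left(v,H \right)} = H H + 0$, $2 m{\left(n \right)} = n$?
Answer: $- \frac{50}{56511} \approx -0.00088478$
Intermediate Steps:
$m{\left(n \right)} = \frac{n}{2}$
$q{\left(v,H \right)} = H^{2}$ ($q{\left(v,H \right)} = H^{2} + 0 = H^{2}$)
$G{\left(y \right)} = - \frac{11}{2 y}$
$X{\left(N \right)} = N^{2} + 231 N - \frac{11}{2 N^{2}}$ ($X{\left(N \right)} = \left(N^{2} + 231 N\right) - \frac{11}{2 N^{2}} = N^{2} + 231 N - \frac{11}{2 N^{2}}$)
$\frac{1}{X{\left(m{\left(-10 \right)} \right)}} = \frac{1}{\left(\frac{1}{2} \left(-10\right)\right)^{2} + 231 \cdot \frac{1}{2} \left(-10\right) - \frac{11}{2 \cdot 25}} = \frac{1}{\left(-5\right)^{2} + 231 \left(-5\right) - \frac{11}{2 \cdot 25}} = \frac{1}{25 - 1155 - \frac{11}{50}} = \frac{1}{- \frac{56511}{50}} = - \frac{50}{56511}$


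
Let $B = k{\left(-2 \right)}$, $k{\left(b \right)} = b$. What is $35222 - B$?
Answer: $35224$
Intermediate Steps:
$B = -2$
$35222 - B = 35222 - -2 = 35222 + 2 = 35224$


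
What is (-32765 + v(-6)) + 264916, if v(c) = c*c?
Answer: 232187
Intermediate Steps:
v(c) = c²
(-32765 + v(-6)) + 264916 = (-32765 + (-6)²) + 264916 = (-32765 + 36) + 264916 = -32729 + 264916 = 232187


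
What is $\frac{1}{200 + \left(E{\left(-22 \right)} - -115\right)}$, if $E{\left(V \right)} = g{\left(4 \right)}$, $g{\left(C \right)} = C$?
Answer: $\frac{1}{319} \approx 0.0031348$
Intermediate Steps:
$E{\left(V \right)} = 4$
$\frac{1}{200 + \left(E{\left(-22 \right)} - -115\right)} = \frac{1}{200 + \left(4 - -115\right)} = \frac{1}{200 + \left(4 + 115\right)} = \frac{1}{200 + 119} = \frac{1}{319}$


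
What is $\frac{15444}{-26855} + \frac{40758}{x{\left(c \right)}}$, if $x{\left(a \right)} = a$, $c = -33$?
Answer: $- \frac{365021914}{295405} \approx -1235.7$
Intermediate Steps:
$\frac{15444}{-26855} + \frac{40758}{x{\left(c \right)}} = \frac{15444}{-26855} + \frac{40758}{-33} = 15444 \left(- \frac{1}{26855}\right) + 40758 \left(- \frac{1}{33}\right) = - \frac{15444}{26855} - \frac{13586}{11} = - \frac{365021914}{295405}$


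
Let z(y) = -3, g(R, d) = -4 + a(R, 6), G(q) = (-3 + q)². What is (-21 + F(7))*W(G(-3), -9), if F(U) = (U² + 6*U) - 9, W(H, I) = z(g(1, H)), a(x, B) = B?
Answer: -183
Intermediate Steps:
g(R, d) = 2 (g(R, d) = -4 + 6 = 2)
W(H, I) = -3
F(U) = -9 + U² + 6*U
(-21 + F(7))*W(G(-3), -9) = (-21 + (-9 + 7² + 6*7))*(-3) = (-21 + (-9 + 49 + 42))*(-3) = (-21 + 82)*(-3) = 61*(-3) = -183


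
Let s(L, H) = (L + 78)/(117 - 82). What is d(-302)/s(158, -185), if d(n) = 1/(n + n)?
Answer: -35/142544 ≈ -0.00024554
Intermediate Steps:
s(L, H) = 78/35 + L/35 (s(L, H) = (78 + L)/35 = (78 + L)*(1/35) = 78/35 + L/35)
d(n) = 1/(2*n)
d(-302)/s(158, -185) = ((1/2)/(-302))/(78/35 + (1/35)*158) = ((1/2)*(-1/302))/(78/35 + 158/35) = -1/(604*236/35) = -1/604*35/236 = -35/142544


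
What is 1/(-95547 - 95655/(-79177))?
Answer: -11311/1080718452 ≈ -1.0466e-5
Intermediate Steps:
1/(-95547 - 95655/(-79177)) = 1/(-95547 - 95655*(-1/79177)) = 1/(-95547 + 13665/11311) = 1/(-1080718452/11311) = -11311/1080718452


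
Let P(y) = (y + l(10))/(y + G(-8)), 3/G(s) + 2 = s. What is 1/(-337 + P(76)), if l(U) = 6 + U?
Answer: -757/254189 ≈ -0.0029781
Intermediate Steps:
G(s) = 3/(-2 + s)
P(y) = (16 + y)/(-3/10 + y) (P(y) = (y + (6 + 10))/(y + 3/(-2 - 8)) = (y + 16)/(y + 3/(-10)) = (16 + y)/(y + 3*(-⅒)) = (16 + y)/(y - 3/10) = (16 + y)/(-3/10 + y))
1/(-337 + P(76)) = 1/(-337 + 10*(16 + 76)/(-3 + 10*76)) = 1/(-337 + 10*92/(-3 + 760)) = 1/(-337 + 10*92/757) = 1/(-337 + 10*(1/757)*92) = 1/(-337 + 920/757) = 1/(-254189/757) = -757/254189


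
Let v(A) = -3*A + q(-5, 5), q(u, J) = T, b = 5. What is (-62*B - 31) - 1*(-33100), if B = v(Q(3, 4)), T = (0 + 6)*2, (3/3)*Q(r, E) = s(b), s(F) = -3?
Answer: 31767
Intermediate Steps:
Q(r, E) = -3
T = 12 (T = 6*2 = 12)
q(u, J) = 12
v(A) = 12 - 3*A (v(A) = -3*A + 12 = 12 - 3*A)
B = 21 (B = 12 - 3*(-3) = 12 + 9 = 21)
(-62*B - 31) - 1*(-33100) = (-62*21 - 31) - 1*(-33100) = (-1302 - 31) + 33100 = -1333 + 33100 = 31767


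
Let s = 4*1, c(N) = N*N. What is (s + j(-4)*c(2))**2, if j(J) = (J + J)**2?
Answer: 67600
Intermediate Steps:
c(N) = N**2
j(J) = 4*J**2 (j(J) = (2*J)**2 = 4*J**2)
s = 4
(s + j(-4)*c(2))**2 = (4 + (4*(-4)**2)*2**2)**2 = (4 + (4*16)*4)**2 = (4 + 64*4)**2 = (4 + 256)**2 = 260**2 = 67600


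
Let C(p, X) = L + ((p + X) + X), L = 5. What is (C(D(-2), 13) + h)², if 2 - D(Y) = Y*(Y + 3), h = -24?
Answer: 121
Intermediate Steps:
D(Y) = 2 - Y*(3 + Y) (D(Y) = 2 - Y*(Y + 3) = 2 - Y*(3 + Y))
C(p, X) = 5 + p + 2*X (C(p, X) = 5 + ((p + X) + X) = 5 + ((X + p) + X) = 5 + (p + 2*X) = 5 + p + 2*X)
(C(D(-2), 13) + h)² = ((5 + (2 - 1*(-2)² - 3*(-2)) + 2*13) - 24)² = ((5 + (2 - 1*4 + 6) + 26) - 24)² = ((5 + (2 - 4 + 6) + 26) - 24)² = ((5 + 4 + 26) - 24)² = (35 - 24)² = 11² = 121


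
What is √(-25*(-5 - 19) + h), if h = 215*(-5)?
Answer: 5*I*√19 ≈ 21.794*I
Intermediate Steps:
h = -1075
√(-25*(-5 - 19) + h) = √(-25*(-5 - 19) - 1075) = √(-25*(-24) - 1075) = √(600 - 1075) = √(-475) = 5*I*√19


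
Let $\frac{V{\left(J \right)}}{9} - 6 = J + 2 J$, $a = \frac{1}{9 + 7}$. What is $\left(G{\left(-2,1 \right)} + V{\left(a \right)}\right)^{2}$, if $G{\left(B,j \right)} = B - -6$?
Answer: $\frac{912025}{256} \approx 3562.6$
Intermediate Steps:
$G{\left(B,j \right)} = 6 + B$ ($G{\left(B,j \right)} = B + 6 = 6 + B$)
$a = \frac{1}{16} \approx 0.0625$
$V{\left(J \right)} = 54 + 27 J$ ($V{\left(J \right)} = 54 + 9 \left(J + 2 J\right) = 54 + 9 \cdot 3 J = 54 + 27 J$)
$\left(G{\left(-2,1 \right)} + V{\left(a \right)}\right)^{2} = \left(\left(6 - 2\right) + \left(54 + 27 \cdot \frac{1}{16}\right)\right)^{2} = \left(4 + \left(54 + \frac{27}{16}\right)\right)^{2} = \left(4 + \frac{891}{16}\right)^{2} = \left(\frac{955}{16}\right)^{2} = \frac{912025}{256}$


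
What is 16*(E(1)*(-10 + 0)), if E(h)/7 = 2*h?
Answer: -2240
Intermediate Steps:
E(h) = 14*h (E(h) = 7*(2*h) = 14*h)
16*(E(1)*(-10 + 0)) = 16*((14*1)*(-10 + 0)) = 16*(14*(-10)) = 16*(-140) = -2240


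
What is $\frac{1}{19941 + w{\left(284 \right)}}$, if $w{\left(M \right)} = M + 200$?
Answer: $\frac{1}{20425} \approx 4.896 \cdot 10^{-5}$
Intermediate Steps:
$w{\left(M \right)} = 200 + M$
$\frac{1}{19941 + w{\left(284 \right)}} = \frac{1}{19941 + \left(200 + 284\right)} = \frac{1}{19941 + 484} = \frac{1}{20425}$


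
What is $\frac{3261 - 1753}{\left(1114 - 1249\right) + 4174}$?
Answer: $\frac{1508}{4039} \approx 0.37336$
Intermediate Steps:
$\frac{3261 - 1753}{\left(1114 - 1249\right) + 4174} = \frac{1508}{\left(1114 - 1249\right) + 4174} = \frac{1508}{-135 + 4174} = \frac{1508}{4039}$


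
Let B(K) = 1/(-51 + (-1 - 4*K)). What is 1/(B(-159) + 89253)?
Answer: 584/52123753 ≈ 1.1204e-5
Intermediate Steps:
B(K) = 1/(-52 - 4*K)
1/(B(-159) + 89253) = 1/(-1/(52 + 4*(-159)) + 89253) = 1/(-1/(52 - 636) + 89253) = 1/(-1/(-584) + 89253) = 1/(-1*(-1/584) + 89253) = 1/(1/584 + 89253) = 1/(52123753/584) = 584/52123753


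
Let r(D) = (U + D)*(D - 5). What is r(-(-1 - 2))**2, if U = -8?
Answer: 100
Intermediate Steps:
r(D) = (-8 + D)*(-5 + D) (r(D) = (-8 + D)*(D - 5) = (-8 + D)*(-5 + D))
r(-(-1 - 2))**2 = (40 + (-(-1 - 2))**2 - (-13)*(-1 - 2))**2 = (40 + (-1*(-3))**2 - (-13)*(-3))**2 = (40 + 3**2 - 13*3)**2 = (40 + 9 - 39)**2 = 10**2 = 100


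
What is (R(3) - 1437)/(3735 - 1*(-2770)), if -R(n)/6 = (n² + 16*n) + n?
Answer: -1797/6505 ≈ -0.27625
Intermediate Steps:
R(n) = -102*n - 6*n² (R(n) = -6*((n² + 16*n) + n) = -6*(n² + 17*n) = -102*n - 6*n²)
(R(3) - 1437)/(3735 - 1*(-2770)) = (-6*3*(17 + 3) - 1437)/(3735 - 1*(-2770)) = (-6*3*20 - 1437)/(3735 + 2770) = (-360 - 1437)/6505 = -1797*1/6505 = -1797/6505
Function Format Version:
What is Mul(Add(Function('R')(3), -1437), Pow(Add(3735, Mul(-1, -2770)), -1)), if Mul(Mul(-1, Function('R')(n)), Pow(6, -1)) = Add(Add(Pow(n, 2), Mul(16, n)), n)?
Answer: Rational(-1797, 6505) ≈ -0.27625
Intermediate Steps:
Function('R')(n) = Add(Mul(-102, n), Mul(-6, Pow(n, 2))) (Function('R')(n) = Mul(-6, Add(Add(Pow(n, 2), Mul(16, n)), n)) = Mul(-6, Add(Pow(n, 2), Mul(17, n))) = Add(Mul(-102, n), Mul(-6, Pow(n, 2))))
Mul(Add(Function('R')(3), -1437), Pow(Add(3735, Mul(-1, -2770)), -1)) = Mul(Add(Mul(-6, 3, Add(17, 3)), -1437), Pow(Add(3735, Mul(-1, -2770)), -1)) = Mul(Add(Mul(-6, 3, 20), -1437), Pow(Add(3735, 2770), -1)) = Mul(Add(-360, -1437), Pow(6505, -1)) = Mul(-1797, Rational(1, 6505)) = Rational(-1797, 6505)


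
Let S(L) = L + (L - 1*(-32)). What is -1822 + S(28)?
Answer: -1734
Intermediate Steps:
S(L) = 32 + 2*L (S(L) = L + (L + 32) = L + (32 + L) = 32 + 2*L)
-1822 + S(28) = -1822 + (32 + 2*28) = -1822 + (32 + 56) = -1822 + 88 = -1734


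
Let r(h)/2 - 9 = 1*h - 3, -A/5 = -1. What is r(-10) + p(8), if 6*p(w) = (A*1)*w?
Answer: -4/3 ≈ -1.3333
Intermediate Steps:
A = 5 (A = -5*(-1) = 5)
r(h) = 12 + 2*h (r(h) = 18 + 2*(1*h - 3) = 18 + 2*(h - 3) = 18 + 2*(-3 + h) = 18 + (-6 + 2*h) = 12 + 2*h)
p(w) = 5*w/6 (p(w) = ((5*1)*w)/6 = (5*w)/6 = 5*w/6)
r(-10) + p(8) = (12 + 2*(-10)) + (⅚)*8 = (12 - 20) + 20/3 = -8 + 20/3 = -4/3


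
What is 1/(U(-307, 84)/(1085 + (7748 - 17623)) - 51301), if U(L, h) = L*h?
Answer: -1465/75151667 ≈ -1.9494e-5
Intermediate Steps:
1/(U(-307, 84)/(1085 + (7748 - 17623)) - 51301) = 1/((-307*84)/(1085 + (7748 - 17623)) - 51301) = 1/(-25788/(1085 - 9875) - 51301) = 1/(-25788/(-8790) - 51301) = 1/(-25788*(-1/8790) - 51301) = 1/(4298/1465 - 51301) = 1/(-75151667/1465) = -1465/75151667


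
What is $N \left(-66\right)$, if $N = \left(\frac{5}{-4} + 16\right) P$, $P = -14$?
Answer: $13629$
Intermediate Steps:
$N = - \frac{413}{2}$ ($N = \left(\frac{5}{-4} + 16\right) \left(-14\right) = \left(5 \left(- \frac{1}{4}\right) + 16\right) \left(-14\right) = \left(- \frac{5}{4} + 16\right) \left(-14\right) = \frac{59}{4} \left(-14\right) = - \frac{413}{2} \approx -206.5$)
$N \left(-66\right) = \left(- \frac{413}{2}\right) \left(-66\right) = 13629$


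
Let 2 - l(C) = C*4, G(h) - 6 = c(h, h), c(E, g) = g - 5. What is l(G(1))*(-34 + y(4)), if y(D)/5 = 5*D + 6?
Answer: -576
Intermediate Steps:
c(E, g) = -5 + g
G(h) = 1 + h (G(h) = 6 + (-5 + h) = 1 + h)
l(C) = 2 - 4*C (l(C) = 2 - C*4 = 2 - 4*C)
y(D) = 30 + 25*D (y(D) = 5*(5*D + 6) = 5*(6 + 5*D) = 30 + 25*D)
l(G(1))*(-34 + y(4)) = (2 - 4*(1 + 1))*(-34 + (30 + 25*4)) = (2 - 4*2)*(-34 + (30 + 100)) = (2 - 8)*(-34 + 130) = -6*96 = -576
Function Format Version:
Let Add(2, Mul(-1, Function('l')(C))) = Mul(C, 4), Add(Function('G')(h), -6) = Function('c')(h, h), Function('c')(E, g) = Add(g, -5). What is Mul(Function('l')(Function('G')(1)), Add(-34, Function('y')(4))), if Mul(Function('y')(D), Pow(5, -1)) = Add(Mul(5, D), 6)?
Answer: -576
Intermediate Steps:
Function('c')(E, g) = Add(-5, g)
Function('G')(h) = Add(1, h) (Function('G')(h) = Add(6, Add(-5, h)) = Add(1, h))
Function('l')(C) = Add(2, Mul(-4, C)) (Function('l')(C) = Add(2, Mul(-1, Mul(C, 4))) = Add(2, Mul(-1, Mul(4, C))) = Add(2, Mul(-4, C)))
Function('y')(D) = Add(30, Mul(25, D)) (Function('y')(D) = Mul(5, Add(Mul(5, D), 6)) = Mul(5, Add(6, Mul(5, D))) = Add(30, Mul(25, D)))
Mul(Function('l')(Function('G')(1)), Add(-34, Function('y')(4))) = Mul(Add(2, Mul(-4, Add(1, 1))), Add(-34, Add(30, Mul(25, 4)))) = Mul(Add(2, Mul(-4, 2)), Add(-34, Add(30, 100))) = Mul(Add(2, -8), Add(-34, 130)) = Mul(-6, 96) = -576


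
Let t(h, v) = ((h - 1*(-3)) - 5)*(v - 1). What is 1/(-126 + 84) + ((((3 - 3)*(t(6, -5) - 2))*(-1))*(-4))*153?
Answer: -1/42 ≈ -0.023810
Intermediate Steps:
t(h, v) = (-1 + v)*(-2 + h) (t(h, v) = ((h + 3) - 5)*(-1 + v) = ((3 + h) - 5)*(-1 + v) = (-2 + h)*(-1 + v) = (-1 + v)*(-2 + h))
1/(-126 + 84) + ((((3 - 3)*(t(6, -5) - 2))*(-1))*(-4))*153 = 1/(-126 + 84) + ((((3 - 3)*((2 - 1*6 - 2*(-5) + 6*(-5)) - 2))*(-1))*(-4))*153 = 1/(-42) + (((0*((2 - 6 + 10 - 30) - 2))*(-1))*(-4))*153 = -1/42 + (((0*(-24 - 2))*(-1))*(-4))*153 = -1/42 + (((0*(-26))*(-1))*(-4))*153 = -1/42 + ((0*(-1))*(-4))*153 = -1/42 + (0*(-4))*153 = -1/42 + 0*153 = -1/42 + 0 = -1/42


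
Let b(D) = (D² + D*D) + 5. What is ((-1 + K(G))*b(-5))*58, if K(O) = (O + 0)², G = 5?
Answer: 76560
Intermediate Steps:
K(O) = O²
b(D) = 5 + 2*D² (b(D) = (D² + D²) + 5 = 2*D² + 5 = 5 + 2*D²)
((-1 + K(G))*b(-5))*58 = ((-1 + 5²)*(5 + 2*(-5)²))*58 = ((-1 + 25)*(5 + 2*25))*58 = (24*(5 + 50))*58 = (24*55)*58 = 1320*58 = 76560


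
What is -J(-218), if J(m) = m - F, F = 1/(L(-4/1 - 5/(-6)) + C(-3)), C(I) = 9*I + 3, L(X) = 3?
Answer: 4577/21 ≈ 217.95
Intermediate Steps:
C(I) = 3 + 9*I
F = -1/21 (F = 1/(3 + (3 + 9*(-3))) = 1/(3 + (3 - 27)) = 1/(3 - 24) = 1/(-21) = -1/21 ≈ -0.047619)
J(m) = 1/21 + m (J(m) = m - 1*(-1/21) = m + 1/21 = 1/21 + m)
-J(-218) = -(1/21 - 218) = -1*(-4577/21) = 4577/21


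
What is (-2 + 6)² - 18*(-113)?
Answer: 2050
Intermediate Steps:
(-2 + 6)² - 18*(-113) = 4² + 2034 = 16 + 2034 = 2050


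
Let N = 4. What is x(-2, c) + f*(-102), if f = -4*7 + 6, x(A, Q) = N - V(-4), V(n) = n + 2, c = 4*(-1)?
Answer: 2250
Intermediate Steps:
c = -4
V(n) = 2 + n
x(A, Q) = 6 (x(A, Q) = 4 - (2 - 4) = 4 - 1*(-2) = 4 + 2 = 6)
f = -22 (f = -28 + 6 = -22)
x(-2, c) + f*(-102) = 6 - 22*(-102) = 6 + 2244 = 2250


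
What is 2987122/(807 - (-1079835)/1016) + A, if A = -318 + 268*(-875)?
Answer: -443059875094/1899747 ≈ -2.3322e+5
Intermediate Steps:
A = -234818 (A = -318 - 234500 = -234818)
2987122/(807 - (-1079835)/1016) + A = 2987122/(807 - (-1079835)/1016) - 234818 = 2987122/(807 - 965*(-1119/1016)) - 234818 = 2987122/(807 + 1079835/1016) - 234818 = 2987122/(1899747/1016) - 234818 = 2987122*(1016/1899747) - 234818 = 3034915952/1899747 - 234818 = -443059875094/1899747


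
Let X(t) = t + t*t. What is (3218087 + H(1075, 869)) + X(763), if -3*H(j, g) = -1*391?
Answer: 11403448/3 ≈ 3.8011e+6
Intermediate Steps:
X(t) = t + t**2
H(j, g) = 391/3 (H(j, g) = -(-1)*391/3 = -1/3*(-391) = 391/3)
(3218087 + H(1075, 869)) + X(763) = (3218087 + 391/3) + 763*(1 + 763) = 9654652/3 + 763*764 = 9654652/3 + 582932 = 11403448/3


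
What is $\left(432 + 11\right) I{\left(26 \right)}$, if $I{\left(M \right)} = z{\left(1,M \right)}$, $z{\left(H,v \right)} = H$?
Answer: $443$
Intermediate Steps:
$I{\left(M \right)} = 1$
$\left(432 + 11\right) I{\left(26 \right)} = \left(432 + 11\right) 1 = 443 \cdot 1 = 443$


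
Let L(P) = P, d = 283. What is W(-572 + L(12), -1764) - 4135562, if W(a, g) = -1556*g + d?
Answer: -1390495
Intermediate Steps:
W(a, g) = 283 - 1556*g (W(a, g) = -1556*g + 283 = 283 - 1556*g)
W(-572 + L(12), -1764) - 4135562 = (283 - 1556*(-1764)) - 4135562 = (283 + 2744784) - 4135562 = 2745067 - 4135562 = -1390495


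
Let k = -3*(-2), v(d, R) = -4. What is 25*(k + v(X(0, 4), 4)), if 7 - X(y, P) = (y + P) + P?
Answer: 50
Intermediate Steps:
X(y, P) = 7 - y - 2*P (X(y, P) = 7 - ((y + P) + P) = 7 - ((P + y) + P) = 7 - (y + 2*P) = 7 + (-y - 2*P) = 7 - y - 2*P)
k = 6
25*(k + v(X(0, 4), 4)) = 25*(6 - 4) = 25*2 = 50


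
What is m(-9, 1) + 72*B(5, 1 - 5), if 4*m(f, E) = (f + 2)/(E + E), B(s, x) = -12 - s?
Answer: -9799/8 ≈ -1224.9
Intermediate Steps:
m(f, E) = (2 + f)/(8*E) (m(f, E) = ((f + 2)/(E + E))/4 = ((2 + f)/((2*E)))/4 = ((2 + f)*(1/(2*E)))/4 = ((2 + f)/(2*E))/4 = (2 + f)/(8*E))
m(-9, 1) + 72*B(5, 1 - 5) = (⅛)*(2 - 9)/1 + 72*(-12 - 1*5) = (⅛)*1*(-7) + 72*(-12 - 5) = -7/8 + 72*(-17) = -7/8 - 1224 = -9799/8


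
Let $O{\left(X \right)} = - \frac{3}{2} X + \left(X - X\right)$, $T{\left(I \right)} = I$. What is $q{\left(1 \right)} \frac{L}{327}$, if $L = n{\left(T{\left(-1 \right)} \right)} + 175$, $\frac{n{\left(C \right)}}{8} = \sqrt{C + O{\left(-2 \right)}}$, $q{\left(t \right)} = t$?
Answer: $\frac{175}{327} + \frac{8 \sqrt{2}}{327} \approx 0.56977$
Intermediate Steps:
$O{\left(X \right)} = - \frac{3 X}{2}$ ($O{\left(X \right)} = \left(-3\right) \frac{1}{2} X + 0 = - \frac{3 X}{2} + 0 = - \frac{3 X}{2}$)
$n{\left(C \right)} = 8 \sqrt{3 + C}$ ($n{\left(C \right)} = 8 \sqrt{C - -3} = 8 \sqrt{C + 3} = 8 \sqrt{3 + C}$)
$L = 175 + 8 \sqrt{2}$ ($L = 8 \sqrt{3 - 1} + 175 = 8 \sqrt{2} + 175 = 175 + 8 \sqrt{2} \approx 186.31$)
$q{\left(1 \right)} \frac{L}{327} = 1 \frac{175 + 8 \sqrt{2}}{327} = 1 \left(175 + 8 \sqrt{2}\right) \frac{1}{327} = 1 \left(\frac{175}{327} + \frac{8 \sqrt{2}}{327}\right) = \frac{175}{327} + \frac{8 \sqrt{2}}{327}$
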